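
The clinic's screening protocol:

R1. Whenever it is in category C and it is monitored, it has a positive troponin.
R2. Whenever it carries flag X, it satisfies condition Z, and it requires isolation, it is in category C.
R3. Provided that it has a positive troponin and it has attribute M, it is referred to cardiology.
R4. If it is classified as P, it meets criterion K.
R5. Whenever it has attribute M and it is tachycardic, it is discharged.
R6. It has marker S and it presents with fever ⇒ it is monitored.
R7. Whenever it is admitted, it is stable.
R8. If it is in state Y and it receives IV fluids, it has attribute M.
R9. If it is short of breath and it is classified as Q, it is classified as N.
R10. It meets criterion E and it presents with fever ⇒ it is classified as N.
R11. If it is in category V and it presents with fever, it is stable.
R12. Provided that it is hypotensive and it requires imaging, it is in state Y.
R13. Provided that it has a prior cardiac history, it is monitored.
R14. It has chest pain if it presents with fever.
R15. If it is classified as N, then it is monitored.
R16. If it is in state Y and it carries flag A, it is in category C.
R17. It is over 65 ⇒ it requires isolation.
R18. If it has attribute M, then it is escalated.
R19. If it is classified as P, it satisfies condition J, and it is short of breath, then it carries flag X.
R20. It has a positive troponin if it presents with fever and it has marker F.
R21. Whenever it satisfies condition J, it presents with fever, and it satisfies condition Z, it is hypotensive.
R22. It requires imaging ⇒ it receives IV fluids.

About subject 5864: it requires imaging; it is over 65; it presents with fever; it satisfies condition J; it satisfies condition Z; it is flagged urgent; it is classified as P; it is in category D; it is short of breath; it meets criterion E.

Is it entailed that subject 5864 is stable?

Forward chaining from the given facts derives: meets criterion K, is classified as N, has chest pain, is monitored, requires isolation, carries flag X, is hypotensive, receives IV fluids, is in category C, is in state Y, has a positive troponin, has attribute M, is escalated, is referred to cardiology.
Rules concluding "it is stable": R7 needs "it is admitted"; R11 needs "it is in category V" — none of these are established.

No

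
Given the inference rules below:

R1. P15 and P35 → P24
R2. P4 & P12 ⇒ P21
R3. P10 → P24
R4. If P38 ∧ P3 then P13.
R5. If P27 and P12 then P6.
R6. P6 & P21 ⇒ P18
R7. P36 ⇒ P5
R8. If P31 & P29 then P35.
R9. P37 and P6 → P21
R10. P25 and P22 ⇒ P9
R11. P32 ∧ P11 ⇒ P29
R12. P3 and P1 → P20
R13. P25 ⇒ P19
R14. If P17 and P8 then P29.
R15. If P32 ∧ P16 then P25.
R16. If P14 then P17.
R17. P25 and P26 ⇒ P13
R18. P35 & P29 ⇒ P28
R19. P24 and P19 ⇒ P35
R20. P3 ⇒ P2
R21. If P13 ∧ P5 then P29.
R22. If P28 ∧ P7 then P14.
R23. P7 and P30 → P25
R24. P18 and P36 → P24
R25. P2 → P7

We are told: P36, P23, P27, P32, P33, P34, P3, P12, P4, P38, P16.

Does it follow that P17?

P21  (by R2: P4, P12)
P13  (by R4: P38, P3)
P6  (by R5: P27, P12)
P18  (by R6: P6, P21)
P5  (by R7: P36)
P25  (by R15: P32, P16)
P2  (by R20: P3)
P29  (by R21: P13, P5)
P24  (by R24: P18, P36)
P7  (by R25: P2)
P19  (by R13: P25)
P35  (by R19: P24, P19)
P28  (by R18: P35, P29)
P14  (by R22: P28, P7)
P17  (by R16: P14)

Yes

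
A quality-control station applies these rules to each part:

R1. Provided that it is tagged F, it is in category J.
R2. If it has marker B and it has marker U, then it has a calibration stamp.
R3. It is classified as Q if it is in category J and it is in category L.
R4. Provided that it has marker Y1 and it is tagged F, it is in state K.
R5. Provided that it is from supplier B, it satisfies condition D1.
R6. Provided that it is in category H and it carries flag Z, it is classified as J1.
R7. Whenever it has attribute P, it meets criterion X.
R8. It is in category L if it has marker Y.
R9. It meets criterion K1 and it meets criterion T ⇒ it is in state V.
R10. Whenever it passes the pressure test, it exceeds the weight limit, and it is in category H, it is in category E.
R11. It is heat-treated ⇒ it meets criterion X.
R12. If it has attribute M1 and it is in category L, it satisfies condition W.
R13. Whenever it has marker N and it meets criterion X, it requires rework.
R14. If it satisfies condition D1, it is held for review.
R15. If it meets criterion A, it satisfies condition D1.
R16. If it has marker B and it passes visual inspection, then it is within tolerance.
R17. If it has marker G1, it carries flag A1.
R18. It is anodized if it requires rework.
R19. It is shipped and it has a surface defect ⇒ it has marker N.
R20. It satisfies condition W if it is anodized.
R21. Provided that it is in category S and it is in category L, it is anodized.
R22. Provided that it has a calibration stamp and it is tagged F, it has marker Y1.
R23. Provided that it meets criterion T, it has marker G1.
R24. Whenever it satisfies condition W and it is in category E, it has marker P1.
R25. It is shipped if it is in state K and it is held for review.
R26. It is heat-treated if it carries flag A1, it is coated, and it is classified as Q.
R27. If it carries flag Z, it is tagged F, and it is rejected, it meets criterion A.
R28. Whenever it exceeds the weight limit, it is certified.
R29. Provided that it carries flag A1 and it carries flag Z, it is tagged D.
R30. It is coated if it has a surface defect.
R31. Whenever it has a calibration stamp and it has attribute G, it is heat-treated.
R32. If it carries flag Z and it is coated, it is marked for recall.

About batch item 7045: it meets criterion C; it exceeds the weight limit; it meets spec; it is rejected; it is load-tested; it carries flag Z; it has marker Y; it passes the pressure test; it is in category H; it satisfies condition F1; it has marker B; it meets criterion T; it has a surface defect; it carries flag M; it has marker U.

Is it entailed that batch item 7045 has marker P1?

Forward chaining from the given facts derives: has a calibration stamp, is classified as J1, is in category L, is in category E, has marker G1, is certified, is coated, is marked for recall, carries flag A1, is tagged D.
The only rule concluding "it has marker P1" is R24, which needs "it satisfies condition W"; that is never established.

No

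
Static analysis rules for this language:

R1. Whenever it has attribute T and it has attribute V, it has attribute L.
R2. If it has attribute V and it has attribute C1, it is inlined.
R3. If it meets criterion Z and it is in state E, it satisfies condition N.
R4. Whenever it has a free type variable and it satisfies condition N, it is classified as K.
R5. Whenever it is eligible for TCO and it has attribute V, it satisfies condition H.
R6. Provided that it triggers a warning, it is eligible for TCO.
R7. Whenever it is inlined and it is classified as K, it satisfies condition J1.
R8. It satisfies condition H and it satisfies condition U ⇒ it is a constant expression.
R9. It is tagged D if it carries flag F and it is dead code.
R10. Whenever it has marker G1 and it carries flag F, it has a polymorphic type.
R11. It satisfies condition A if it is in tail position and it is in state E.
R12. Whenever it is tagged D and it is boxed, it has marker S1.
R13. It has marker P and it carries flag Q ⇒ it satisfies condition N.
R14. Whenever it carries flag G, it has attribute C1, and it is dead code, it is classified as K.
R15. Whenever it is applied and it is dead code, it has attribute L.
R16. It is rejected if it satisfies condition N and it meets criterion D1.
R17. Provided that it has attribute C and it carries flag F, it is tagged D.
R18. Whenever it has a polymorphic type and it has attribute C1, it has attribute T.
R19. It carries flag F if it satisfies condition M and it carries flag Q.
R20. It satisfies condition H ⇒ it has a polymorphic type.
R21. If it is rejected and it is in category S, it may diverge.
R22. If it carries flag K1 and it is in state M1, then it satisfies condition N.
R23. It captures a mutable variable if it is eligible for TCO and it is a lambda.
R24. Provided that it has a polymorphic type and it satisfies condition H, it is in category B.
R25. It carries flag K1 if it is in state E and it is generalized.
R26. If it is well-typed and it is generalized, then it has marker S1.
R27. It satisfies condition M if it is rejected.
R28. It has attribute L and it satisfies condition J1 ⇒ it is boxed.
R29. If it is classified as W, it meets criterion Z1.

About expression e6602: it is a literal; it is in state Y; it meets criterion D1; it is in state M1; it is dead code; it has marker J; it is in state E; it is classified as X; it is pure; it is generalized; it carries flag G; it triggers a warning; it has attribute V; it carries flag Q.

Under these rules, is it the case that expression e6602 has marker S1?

No

Forward chaining from the given facts derives: is eligible for TCO, carries flag K1, satisfies condition H, has a polymorphic type, satisfies condition N, is in category B, is rejected, satisfies condition M, carries flag F, is tagged D.
Rules concluding "it has marker S1": R12 needs "it is boxed"; R26 needs "it is well-typed" — none of these are established.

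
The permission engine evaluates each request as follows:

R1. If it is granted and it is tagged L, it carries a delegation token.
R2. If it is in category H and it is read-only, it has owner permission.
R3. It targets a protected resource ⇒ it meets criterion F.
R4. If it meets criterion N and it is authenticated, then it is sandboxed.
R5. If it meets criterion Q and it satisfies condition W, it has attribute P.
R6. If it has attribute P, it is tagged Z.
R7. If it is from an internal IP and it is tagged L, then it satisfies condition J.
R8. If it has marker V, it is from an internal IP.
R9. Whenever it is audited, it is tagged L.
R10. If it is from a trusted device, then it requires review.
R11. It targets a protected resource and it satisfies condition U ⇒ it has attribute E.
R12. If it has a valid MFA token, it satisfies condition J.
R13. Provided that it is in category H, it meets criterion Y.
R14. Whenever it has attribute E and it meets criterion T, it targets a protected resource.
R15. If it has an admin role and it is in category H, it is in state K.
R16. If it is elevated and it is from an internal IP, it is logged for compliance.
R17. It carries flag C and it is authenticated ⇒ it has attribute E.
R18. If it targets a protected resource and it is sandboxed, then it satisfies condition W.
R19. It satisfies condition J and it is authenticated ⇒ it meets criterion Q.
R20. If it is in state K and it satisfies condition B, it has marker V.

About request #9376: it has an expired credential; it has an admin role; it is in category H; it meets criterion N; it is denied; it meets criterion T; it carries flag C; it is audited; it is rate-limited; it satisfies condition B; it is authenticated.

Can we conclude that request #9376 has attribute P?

By R4 (it meets criterion N, it is authenticated): it is sandboxed.
By R9 (it is audited): it is tagged L.
By R15 (it has an admin role, it is in category H): it is in state K.
By R17 (it carries flag C, it is authenticated): it has attribute E.
By R20 (it is in state K, it satisfies condition B): it has marker V.
By R8 (it has marker V): it is from an internal IP.
By R14 (it has attribute E, it meets criterion T): it targets a protected resource.
By R18 (it targets a protected resource, it is sandboxed): it satisfies condition W.
By R7 (it is from an internal IP, it is tagged L): it satisfies condition J.
By R19 (it satisfies condition J, it is authenticated): it meets criterion Q.
By R5 (it meets criterion Q, it satisfies condition W): it has attribute P.

Yes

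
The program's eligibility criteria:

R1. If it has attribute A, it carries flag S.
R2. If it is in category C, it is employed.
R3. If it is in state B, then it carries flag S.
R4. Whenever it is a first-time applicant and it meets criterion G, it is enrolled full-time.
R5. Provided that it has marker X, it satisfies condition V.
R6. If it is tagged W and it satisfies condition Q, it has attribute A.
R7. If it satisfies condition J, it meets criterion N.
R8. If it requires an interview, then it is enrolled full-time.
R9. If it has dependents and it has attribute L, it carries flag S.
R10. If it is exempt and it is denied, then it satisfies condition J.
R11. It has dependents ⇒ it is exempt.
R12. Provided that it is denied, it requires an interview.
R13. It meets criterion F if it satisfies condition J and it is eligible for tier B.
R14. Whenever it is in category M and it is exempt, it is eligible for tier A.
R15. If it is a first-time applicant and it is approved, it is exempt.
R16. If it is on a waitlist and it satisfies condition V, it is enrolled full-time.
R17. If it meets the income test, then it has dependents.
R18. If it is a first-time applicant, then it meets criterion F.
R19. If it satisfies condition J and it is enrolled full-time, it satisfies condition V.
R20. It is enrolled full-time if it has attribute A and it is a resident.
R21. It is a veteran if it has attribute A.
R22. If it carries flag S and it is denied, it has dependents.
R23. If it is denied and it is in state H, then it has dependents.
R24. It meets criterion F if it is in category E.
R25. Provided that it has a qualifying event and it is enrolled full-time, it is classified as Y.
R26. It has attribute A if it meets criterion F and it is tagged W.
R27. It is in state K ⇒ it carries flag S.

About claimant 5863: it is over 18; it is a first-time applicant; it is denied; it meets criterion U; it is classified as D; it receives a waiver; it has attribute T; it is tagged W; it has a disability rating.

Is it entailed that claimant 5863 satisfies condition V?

Yes

By R12 (it is denied): it requires an interview.
By R18 (it is a first-time applicant): it meets criterion F.
By R26 (it meets criterion F, it is tagged W): it has attribute A.
By R1 (it has attribute A): it carries flag S.
By R8 (it requires an interview): it is enrolled full-time.
By R22 (it carries flag S, it is denied): it has dependents.
By R11 (it has dependents): it is exempt.
By R10 (it is exempt, it is denied): it satisfies condition J.
By R19 (it satisfies condition J, it is enrolled full-time): it satisfies condition V.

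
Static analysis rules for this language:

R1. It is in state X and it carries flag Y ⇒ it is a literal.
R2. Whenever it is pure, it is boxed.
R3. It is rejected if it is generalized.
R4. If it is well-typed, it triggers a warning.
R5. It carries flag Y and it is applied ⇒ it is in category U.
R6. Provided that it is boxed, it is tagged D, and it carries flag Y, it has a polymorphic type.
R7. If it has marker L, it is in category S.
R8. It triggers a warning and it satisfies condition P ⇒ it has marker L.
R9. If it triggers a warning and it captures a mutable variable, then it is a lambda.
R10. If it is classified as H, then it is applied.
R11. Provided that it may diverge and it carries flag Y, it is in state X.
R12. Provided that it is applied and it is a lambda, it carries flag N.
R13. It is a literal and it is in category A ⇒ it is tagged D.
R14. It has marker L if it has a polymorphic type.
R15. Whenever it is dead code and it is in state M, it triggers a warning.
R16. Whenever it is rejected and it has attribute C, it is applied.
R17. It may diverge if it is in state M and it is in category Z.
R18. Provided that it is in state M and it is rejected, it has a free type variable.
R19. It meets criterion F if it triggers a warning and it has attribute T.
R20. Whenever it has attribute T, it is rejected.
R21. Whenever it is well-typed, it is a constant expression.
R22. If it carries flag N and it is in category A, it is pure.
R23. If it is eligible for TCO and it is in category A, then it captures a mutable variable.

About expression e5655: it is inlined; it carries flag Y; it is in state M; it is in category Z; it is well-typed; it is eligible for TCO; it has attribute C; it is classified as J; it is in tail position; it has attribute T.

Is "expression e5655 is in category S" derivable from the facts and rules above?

Forward chaining from the given facts derives: triggers a warning, may diverge, meets criterion F, is rejected, is a constant expression, is in state X, is applied, has a free type variable, is a literal, is in category U.
The only rule concluding "it is in category S" is R7, which needs "it has marker L"; that is never established.

No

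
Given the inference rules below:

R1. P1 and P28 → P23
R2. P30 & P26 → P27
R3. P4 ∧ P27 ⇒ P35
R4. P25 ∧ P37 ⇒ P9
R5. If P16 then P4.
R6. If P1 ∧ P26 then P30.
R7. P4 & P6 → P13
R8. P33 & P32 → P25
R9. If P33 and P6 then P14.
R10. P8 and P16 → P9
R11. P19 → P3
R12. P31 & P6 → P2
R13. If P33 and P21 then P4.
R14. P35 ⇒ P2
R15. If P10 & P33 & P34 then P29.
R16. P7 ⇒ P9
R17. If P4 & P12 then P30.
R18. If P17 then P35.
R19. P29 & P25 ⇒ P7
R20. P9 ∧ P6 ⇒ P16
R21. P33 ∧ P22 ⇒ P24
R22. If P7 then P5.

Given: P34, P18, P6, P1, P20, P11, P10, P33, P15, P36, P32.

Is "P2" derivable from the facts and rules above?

Forward chaining from the given facts derives: P25, P14, P29, P7, P5, P9, P16, P4, P13.
Rules concluding P2: R12 needs P31; R14 needs P35 — none of these are established.

No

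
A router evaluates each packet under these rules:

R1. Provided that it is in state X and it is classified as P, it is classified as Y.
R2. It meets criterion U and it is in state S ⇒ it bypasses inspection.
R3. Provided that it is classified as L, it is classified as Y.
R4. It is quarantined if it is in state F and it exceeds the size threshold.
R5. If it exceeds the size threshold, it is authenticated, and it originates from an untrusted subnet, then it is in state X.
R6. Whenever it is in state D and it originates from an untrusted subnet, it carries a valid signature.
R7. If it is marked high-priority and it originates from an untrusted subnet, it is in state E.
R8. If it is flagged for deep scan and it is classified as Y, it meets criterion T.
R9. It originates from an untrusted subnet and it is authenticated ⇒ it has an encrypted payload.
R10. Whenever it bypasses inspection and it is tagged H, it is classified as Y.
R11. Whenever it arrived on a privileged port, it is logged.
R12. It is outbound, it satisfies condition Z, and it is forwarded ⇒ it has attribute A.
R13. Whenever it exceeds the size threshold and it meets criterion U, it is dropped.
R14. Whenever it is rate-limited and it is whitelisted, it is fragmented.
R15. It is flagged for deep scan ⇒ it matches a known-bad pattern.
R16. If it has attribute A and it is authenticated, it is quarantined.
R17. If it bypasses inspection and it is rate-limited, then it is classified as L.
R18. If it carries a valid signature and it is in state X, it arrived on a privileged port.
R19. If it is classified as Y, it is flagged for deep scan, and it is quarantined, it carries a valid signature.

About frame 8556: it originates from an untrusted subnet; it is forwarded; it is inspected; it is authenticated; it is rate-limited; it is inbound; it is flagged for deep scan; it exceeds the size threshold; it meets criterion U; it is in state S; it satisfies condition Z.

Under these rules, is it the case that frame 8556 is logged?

No

Forward chaining from the given facts derives: bypasses inspection, is in state X, has an encrypted payload, is dropped, matches a known-bad pattern, is classified as L, is classified as Y, meets criterion T.
The only rule concluding "it is logged" is R11, which needs "it arrived on a privileged port"; that is never established.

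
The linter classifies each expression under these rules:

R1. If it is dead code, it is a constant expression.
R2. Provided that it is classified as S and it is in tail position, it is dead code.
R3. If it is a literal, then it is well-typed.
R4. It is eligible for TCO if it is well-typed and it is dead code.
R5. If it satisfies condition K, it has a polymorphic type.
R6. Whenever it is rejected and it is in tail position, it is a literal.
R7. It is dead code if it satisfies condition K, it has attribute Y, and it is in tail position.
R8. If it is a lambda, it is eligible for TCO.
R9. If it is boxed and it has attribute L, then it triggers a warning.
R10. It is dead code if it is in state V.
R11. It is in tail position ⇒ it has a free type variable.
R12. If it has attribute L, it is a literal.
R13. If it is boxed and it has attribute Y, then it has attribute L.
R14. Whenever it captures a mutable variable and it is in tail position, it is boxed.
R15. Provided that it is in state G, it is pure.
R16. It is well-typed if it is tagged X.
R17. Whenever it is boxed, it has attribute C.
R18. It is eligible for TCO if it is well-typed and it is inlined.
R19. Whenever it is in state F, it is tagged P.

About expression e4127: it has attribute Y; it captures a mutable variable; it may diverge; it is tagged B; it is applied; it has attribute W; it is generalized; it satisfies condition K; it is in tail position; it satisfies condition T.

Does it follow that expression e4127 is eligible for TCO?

Yes

By R7 (it satisfies condition K, it has attribute Y, it is in tail position): it is dead code.
By R14 (it captures a mutable variable, it is in tail position): it is boxed.
By R13 (it is boxed, it has attribute Y): it has attribute L.
By R12 (it has attribute L): it is a literal.
By R3 (it is a literal): it is well-typed.
By R4 (it is well-typed, it is dead code): it is eligible for TCO.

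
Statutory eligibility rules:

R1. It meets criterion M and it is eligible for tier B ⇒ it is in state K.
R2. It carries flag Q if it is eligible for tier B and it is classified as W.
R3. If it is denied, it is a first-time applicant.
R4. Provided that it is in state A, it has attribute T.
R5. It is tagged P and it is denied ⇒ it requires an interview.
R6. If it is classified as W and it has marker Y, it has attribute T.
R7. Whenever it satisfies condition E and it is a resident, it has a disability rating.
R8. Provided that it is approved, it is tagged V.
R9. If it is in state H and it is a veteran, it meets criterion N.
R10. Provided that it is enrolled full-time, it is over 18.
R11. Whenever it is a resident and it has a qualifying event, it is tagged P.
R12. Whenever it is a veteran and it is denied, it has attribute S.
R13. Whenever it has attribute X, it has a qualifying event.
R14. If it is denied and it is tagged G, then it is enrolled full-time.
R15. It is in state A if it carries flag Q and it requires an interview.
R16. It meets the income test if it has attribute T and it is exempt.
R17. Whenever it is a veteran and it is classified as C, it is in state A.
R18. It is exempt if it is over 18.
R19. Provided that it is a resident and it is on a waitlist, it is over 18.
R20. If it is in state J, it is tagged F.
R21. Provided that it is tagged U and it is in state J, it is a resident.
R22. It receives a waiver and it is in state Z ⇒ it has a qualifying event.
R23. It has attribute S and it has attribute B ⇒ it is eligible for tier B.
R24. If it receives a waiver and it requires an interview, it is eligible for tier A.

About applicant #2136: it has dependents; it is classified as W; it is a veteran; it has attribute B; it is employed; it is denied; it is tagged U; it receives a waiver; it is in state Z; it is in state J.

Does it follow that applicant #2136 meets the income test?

No

Forward chaining from the given facts derives: is a first-time applicant, has attribute S, is tagged F, is a resident, has a qualifying event, is eligible for tier B, carries flag Q, is tagged P, requires an interview, is in state A, is eligible for tier A, has attribute T.
The only rule concluding "it meets the income test" is R16, which needs "it is exempt"; that is never established.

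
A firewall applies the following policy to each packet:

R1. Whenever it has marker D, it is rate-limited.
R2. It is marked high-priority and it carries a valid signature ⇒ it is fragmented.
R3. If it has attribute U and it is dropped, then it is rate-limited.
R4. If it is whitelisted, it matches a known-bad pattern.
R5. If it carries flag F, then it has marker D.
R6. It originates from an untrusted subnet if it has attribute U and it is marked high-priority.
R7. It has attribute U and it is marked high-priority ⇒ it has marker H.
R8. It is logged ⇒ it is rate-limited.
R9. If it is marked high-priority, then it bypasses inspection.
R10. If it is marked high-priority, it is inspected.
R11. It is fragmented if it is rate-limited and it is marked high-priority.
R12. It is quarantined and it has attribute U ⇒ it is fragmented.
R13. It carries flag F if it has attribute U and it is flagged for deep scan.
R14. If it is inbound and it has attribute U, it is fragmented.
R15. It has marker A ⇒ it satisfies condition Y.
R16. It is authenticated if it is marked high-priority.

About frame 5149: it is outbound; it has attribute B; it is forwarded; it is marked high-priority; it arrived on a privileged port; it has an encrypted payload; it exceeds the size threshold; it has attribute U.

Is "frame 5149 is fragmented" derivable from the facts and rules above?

Forward chaining from the given facts derives: originates from an untrusted subnet, has marker H, bypasses inspection, is inspected, is authenticated.
Rules concluding "it is fragmented": R2 needs "it carries a valid signature"; R11 needs "it is rate-limited"; R12 needs "it is quarantined"; R14 needs "it is inbound" — none of these are established.

No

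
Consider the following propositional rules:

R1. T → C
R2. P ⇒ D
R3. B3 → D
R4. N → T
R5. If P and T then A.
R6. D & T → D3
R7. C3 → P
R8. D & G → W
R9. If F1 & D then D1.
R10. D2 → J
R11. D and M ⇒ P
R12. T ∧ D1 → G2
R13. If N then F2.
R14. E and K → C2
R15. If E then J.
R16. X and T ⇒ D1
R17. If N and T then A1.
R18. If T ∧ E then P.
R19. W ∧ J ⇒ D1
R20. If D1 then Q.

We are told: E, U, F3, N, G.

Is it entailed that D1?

T  (by R4: N)
J  (by R15: E)
P  (by R18: T, E)
D  (by R2: P)
W  (by R8: D, G)
D1  (by R19: W, J)

Yes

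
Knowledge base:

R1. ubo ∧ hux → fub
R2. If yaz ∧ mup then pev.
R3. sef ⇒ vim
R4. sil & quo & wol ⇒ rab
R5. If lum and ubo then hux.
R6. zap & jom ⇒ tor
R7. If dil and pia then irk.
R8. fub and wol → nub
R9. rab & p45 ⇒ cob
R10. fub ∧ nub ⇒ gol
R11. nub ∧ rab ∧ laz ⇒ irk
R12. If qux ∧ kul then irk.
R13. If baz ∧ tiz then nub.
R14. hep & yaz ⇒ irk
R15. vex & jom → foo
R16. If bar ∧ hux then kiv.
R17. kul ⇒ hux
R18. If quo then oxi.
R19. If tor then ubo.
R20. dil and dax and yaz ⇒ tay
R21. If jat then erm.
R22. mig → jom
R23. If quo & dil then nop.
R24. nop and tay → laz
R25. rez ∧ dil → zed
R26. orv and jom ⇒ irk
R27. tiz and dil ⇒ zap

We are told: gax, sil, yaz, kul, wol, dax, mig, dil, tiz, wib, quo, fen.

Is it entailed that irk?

Yes

rab  (by R4: sil, quo, wol)
hux  (by R17: kul)
tay  (by R20: dil, dax, yaz)
jom  (by R22: mig)
nop  (by R23: quo, dil)
laz  (by R24: nop, tay)
zap  (by R27: tiz, dil)
tor  (by R6: zap, jom)
ubo  (by R19: tor)
fub  (by R1: ubo, hux)
nub  (by R8: fub, wol)
irk  (by R11: nub, rab, laz)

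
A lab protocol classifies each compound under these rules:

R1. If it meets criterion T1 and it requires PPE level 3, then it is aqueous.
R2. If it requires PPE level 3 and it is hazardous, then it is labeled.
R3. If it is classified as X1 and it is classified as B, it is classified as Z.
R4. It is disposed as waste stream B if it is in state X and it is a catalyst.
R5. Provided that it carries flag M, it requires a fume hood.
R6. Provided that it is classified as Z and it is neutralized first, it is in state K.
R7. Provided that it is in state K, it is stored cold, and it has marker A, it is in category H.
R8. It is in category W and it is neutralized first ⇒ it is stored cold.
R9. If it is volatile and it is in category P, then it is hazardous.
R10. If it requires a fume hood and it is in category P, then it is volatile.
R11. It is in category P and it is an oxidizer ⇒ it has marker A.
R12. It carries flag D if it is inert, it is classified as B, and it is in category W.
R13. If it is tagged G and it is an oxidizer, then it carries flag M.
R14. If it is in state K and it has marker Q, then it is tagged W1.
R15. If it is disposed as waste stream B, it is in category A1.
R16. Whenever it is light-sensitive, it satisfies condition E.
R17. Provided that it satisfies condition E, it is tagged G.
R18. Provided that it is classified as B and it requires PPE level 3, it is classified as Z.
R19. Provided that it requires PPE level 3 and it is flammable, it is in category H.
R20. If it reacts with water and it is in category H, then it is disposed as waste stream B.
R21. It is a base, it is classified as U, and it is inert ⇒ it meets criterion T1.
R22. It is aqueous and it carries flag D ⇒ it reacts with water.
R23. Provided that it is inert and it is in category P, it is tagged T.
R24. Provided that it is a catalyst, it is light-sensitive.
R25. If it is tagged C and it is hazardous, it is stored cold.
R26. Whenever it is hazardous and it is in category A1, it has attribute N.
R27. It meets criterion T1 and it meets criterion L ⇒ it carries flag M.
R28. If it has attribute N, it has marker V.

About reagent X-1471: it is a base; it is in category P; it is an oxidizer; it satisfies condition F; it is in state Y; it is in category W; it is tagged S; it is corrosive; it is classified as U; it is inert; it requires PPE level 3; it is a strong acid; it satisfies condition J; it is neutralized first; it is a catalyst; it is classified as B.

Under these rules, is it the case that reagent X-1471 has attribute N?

By R8 (it is in category W, it is neutralized first): it is stored cold.
By R11 (it is in category P, it is an oxidizer): it has marker A.
By R12 (it is inert, it is classified as B, it is in category W): it carries flag D.
By R18 (it is classified as B, it requires PPE level 3): it is classified as Z.
By R21 (it is a base, it is classified as U, it is inert): it meets criterion T1.
By R24 (it is a catalyst): it is light-sensitive.
By R1 (it meets criterion T1, it requires PPE level 3): it is aqueous.
By R6 (it is classified as Z, it is neutralized first): it is in state K.
By R7 (it is in state K, it is stored cold, it has marker A): it is in category H.
By R16 (it is light-sensitive): it satisfies condition E.
By R17 (it satisfies condition E): it is tagged G.
By R22 (it is aqueous, it carries flag D): it reacts with water.
By R13 (it is tagged G, it is an oxidizer): it carries flag M.
By R20 (it reacts with water, it is in category H): it is disposed as waste stream B.
By R5 (it carries flag M): it requires a fume hood.
By R10 (it requires a fume hood, it is in category P): it is volatile.
By R15 (it is disposed as waste stream B): it is in category A1.
By R9 (it is volatile, it is in category P): it is hazardous.
By R26 (it is hazardous, it is in category A1): it has attribute N.

Yes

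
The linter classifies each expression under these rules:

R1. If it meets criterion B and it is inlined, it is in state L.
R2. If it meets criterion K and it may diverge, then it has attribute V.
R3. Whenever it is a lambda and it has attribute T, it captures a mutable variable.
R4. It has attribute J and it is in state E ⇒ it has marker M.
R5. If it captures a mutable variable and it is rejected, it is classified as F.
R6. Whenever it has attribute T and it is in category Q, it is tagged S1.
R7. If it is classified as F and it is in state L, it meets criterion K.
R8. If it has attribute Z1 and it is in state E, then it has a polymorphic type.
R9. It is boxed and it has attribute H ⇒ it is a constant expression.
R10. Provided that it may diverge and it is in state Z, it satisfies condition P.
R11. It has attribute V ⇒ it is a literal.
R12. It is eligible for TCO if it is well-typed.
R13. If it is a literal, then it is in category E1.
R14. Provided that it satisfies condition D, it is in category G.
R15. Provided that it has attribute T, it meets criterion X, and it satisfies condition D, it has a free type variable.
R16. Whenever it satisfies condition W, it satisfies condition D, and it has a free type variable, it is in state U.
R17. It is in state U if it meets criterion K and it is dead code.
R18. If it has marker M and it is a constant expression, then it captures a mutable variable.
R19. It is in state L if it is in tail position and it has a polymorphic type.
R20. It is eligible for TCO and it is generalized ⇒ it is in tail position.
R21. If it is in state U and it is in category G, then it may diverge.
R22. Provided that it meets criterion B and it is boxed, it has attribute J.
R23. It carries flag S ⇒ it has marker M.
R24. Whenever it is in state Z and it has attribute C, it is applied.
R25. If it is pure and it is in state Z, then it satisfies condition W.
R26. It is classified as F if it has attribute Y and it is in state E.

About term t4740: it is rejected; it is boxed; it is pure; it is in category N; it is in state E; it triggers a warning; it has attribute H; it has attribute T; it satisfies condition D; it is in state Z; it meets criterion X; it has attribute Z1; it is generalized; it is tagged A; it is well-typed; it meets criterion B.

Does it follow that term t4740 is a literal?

Yes

By R8 (it has attribute Z1, it is in state E): it has a polymorphic type.
By R9 (it is boxed, it has attribute H): it is a constant expression.
By R12 (it is well-typed): it is eligible for TCO.
By R14 (it satisfies condition D): it is in category G.
By R15 (it has attribute T, it meets criterion X, it satisfies condition D): it has a free type variable.
By R20 (it is eligible for TCO, it is generalized): it is in tail position.
By R22 (it meets criterion B, it is boxed): it has attribute J.
By R25 (it is pure, it is in state Z): it satisfies condition W.
By R4 (it has attribute J, it is in state E): it has marker M.
By R16 (it satisfies condition W, it satisfies condition D, it has a free type variable): it is in state U.
By R18 (it has marker M, it is a constant expression): it captures a mutable variable.
By R19 (it is in tail position, it has a polymorphic type): it is in state L.
By R21 (it is in state U, it is in category G): it may diverge.
By R5 (it captures a mutable variable, it is rejected): it is classified as F.
By R7 (it is classified as F, it is in state L): it meets criterion K.
By R2 (it meets criterion K, it may diverge): it has attribute V.
By R11 (it has attribute V): it is a literal.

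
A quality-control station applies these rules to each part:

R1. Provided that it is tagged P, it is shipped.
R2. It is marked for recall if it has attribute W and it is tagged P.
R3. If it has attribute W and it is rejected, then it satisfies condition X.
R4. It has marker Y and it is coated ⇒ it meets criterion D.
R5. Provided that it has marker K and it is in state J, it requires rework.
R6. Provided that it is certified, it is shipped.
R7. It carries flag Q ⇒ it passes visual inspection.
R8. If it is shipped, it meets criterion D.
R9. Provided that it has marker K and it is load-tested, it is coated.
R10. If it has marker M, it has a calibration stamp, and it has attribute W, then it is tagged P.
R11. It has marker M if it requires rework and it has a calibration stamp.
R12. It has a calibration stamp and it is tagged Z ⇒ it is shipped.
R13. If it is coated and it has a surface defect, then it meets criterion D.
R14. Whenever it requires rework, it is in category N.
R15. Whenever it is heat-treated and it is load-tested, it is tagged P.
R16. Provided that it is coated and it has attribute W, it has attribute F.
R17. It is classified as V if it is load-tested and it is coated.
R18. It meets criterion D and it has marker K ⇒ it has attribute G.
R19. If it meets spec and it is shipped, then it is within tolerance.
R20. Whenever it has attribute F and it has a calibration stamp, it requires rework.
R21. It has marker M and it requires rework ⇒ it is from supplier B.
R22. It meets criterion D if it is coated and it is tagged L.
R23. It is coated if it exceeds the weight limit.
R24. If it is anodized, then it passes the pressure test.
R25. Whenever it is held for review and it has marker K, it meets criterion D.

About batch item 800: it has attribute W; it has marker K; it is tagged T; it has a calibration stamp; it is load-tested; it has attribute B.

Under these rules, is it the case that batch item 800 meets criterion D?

Yes

By R9 (it has marker K, it is load-tested): it is coated.
By R16 (it is coated, it has attribute W): it has attribute F.
By R20 (it has attribute F, it has a calibration stamp): it requires rework.
By R11 (it requires rework, it has a calibration stamp): it has marker M.
By R10 (it has marker M, it has a calibration stamp, it has attribute W): it is tagged P.
By R1 (it is tagged P): it is shipped.
By R8 (it is shipped): it meets criterion D.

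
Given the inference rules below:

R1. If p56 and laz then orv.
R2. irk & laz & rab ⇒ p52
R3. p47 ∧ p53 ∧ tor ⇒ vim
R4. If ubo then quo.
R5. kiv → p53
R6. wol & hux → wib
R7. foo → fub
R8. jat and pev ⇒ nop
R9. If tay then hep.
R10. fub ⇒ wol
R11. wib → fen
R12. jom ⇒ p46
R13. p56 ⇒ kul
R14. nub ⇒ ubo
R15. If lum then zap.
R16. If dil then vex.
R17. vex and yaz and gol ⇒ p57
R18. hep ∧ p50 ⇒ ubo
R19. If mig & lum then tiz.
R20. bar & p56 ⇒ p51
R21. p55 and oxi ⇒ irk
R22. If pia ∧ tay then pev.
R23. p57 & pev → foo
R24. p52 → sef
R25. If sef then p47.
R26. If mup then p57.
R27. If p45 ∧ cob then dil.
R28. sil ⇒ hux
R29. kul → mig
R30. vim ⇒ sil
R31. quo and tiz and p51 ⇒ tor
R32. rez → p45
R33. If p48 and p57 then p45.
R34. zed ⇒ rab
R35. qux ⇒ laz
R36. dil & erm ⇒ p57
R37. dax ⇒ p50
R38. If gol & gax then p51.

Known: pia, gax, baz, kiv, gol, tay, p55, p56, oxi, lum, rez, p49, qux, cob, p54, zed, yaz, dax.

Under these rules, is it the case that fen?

Yes

p53  (by R5: kiv)
hep  (by R9: tay)
kul  (by R13: p56)
irk  (by R21: p55, oxi)
pev  (by R22: pia, tay)
mig  (by R29: kul)
p45  (by R32: rez)
rab  (by R34: zed)
laz  (by R35: qux)
p50  (by R37: dax)
p51  (by R38: gol, gax)
p52  (by R2: irk, laz, rab)
ubo  (by R18: hep, p50)
tiz  (by R19: mig, lum)
sef  (by R24: p52)
p47  (by R25: sef)
dil  (by R27: p45, cob)
quo  (by R4: ubo)
vex  (by R16: dil)
p57  (by R17: vex, yaz, gol)
foo  (by R23: p57, pev)
tor  (by R31: quo, tiz, p51)
vim  (by R3: p47, p53, tor)
fub  (by R7: foo)
wol  (by R10: fub)
sil  (by R30: vim)
hux  (by R28: sil)
wib  (by R6: wol, hux)
fen  (by R11: wib)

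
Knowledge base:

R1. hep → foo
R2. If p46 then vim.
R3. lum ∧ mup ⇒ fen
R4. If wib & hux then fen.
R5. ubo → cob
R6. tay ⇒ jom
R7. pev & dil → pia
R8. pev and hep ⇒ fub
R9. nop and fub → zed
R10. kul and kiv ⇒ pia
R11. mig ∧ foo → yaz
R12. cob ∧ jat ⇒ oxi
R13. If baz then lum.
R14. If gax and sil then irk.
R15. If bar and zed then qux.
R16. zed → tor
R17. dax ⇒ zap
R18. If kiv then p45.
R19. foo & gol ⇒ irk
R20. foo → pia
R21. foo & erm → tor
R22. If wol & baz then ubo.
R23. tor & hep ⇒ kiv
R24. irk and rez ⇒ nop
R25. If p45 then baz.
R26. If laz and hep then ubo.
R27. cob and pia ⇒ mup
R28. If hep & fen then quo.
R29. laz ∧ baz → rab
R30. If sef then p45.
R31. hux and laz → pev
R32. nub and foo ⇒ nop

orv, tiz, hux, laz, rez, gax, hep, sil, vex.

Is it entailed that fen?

Yes

foo  (by R1: hep)
irk  (by R14: gax, sil)
pia  (by R20: foo)
nop  (by R24: irk, rez)
ubo  (by R26: laz, hep)
pev  (by R31: hux, laz)
cob  (by R5: ubo)
fub  (by R8: pev, hep)
zed  (by R9: nop, fub)
tor  (by R16: zed)
kiv  (by R23: tor, hep)
mup  (by R27: cob, pia)
p45  (by R18: kiv)
baz  (by R25: p45)
lum  (by R13: baz)
fen  (by R3: lum, mup)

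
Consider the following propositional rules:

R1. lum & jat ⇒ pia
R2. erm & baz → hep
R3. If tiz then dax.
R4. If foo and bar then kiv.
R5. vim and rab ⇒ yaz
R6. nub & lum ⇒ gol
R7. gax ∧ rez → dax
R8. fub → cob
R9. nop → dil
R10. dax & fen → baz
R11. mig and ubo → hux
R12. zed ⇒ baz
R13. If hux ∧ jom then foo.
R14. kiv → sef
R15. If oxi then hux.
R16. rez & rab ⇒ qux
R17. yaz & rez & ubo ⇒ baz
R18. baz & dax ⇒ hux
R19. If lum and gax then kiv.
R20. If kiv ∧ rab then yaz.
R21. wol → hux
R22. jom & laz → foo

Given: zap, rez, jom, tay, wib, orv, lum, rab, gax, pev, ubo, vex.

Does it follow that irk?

No

Forward chaining from the given facts derives: dax, qux, kiv, yaz, sef, baz, hux, foo.
No rule has irk as its conclusion, and it is not among the given facts.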